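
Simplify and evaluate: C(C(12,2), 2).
2,145

C(12,2) = 66, then C(66, 2) = 2,145.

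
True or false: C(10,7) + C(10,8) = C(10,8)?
False

Explanation: Pascal's identity gives C(11,8) = 165, whereas C(10,8) = 45.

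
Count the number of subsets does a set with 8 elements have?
256

Reasoning: Each element can be included or excluded: 2^8 = 256.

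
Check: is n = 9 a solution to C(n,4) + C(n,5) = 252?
Yes
C(9,4) + C(9,5) = 126 + 126 = 252, which equals 252.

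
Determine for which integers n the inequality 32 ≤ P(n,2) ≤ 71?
7, 8

Solution: P(6,2)=30; P(7,2)=42; P(8,2)=56; P(9,2)=72. So valid n = 7, 8.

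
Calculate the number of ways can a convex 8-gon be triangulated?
132

Working:
Using the Catalan number formula: C_n = C(2n, n) / (n+1)
C_6 = C(12, 6) / (6+1)
     = 924 / 7
     = 132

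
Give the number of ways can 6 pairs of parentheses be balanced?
132

Working:
Using the Catalan number formula: C_n = C(2n, n) / (n+1)
C_6 = C(12, 6) / (6+1)
     = 924 / 7
     = 132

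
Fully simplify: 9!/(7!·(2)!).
36

Solution: This is C(9,7) = 36.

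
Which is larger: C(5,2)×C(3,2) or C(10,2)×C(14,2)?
C(10,2)×C(14,2)

Working:
C(5,2)×C(3,2)=30, C(10,2)×C(14,2)=4,095.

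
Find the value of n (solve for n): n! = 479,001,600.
12

Working:
n! is strictly increasing. 10! = 3,628,800, 11! = 39,916,800, 12! = 479,001,600 ✓. So n = 12.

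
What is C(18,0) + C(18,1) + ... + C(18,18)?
262,144

Reasoning: Sum of binomial coefficients = 2^18 = 262,144.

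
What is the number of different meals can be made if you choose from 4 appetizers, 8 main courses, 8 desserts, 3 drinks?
768
By the multiplication principle: 4 × 8 × 8 × 3 = 768.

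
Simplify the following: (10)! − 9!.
3,265,920
(10)! − 9! = (10)·9! − 9! = (10−1)·9! = 9·9! = 3,265,920.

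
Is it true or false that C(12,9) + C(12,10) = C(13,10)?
Pascal's identity: LHS = 220 + 66 = 286; RHS = C(13,10) = 286. Both sides agree, so the statement holds.

Answer: True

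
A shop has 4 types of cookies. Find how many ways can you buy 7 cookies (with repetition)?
Stars and bars: C(7+4-1, 7) = C(10, 7) = 120.
Final answer: 120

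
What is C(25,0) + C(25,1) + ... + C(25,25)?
33,554,432

Sum of binomial coefficients = 2^25 = 33,554,432.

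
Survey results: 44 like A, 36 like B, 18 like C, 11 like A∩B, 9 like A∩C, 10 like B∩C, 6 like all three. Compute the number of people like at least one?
74

Explanation: |A∪B∪C| = 44+36+18-11-9-10+6 = 74.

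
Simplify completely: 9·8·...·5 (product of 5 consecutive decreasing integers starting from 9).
15,120

Reasoning: This is P(9,5) = 9!/(4)! = 15,120.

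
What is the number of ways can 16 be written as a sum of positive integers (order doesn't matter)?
Pentagonal recurrence p(n) = p(n−1) + p(n−2) − p(n−5) − p(n−7) + …: p(16) = p(15) + p(14) − p(11) − p(9) + p(4) + p(1) = 176 + 135 − 56 − 30 + 5 + 1 = 231.
Final answer: 231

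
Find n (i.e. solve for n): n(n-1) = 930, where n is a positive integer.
31

n² − n − 930 = 0, so n = (1 ± √(1 + 4·930))/2 = (1 ± √3,721)/2 = (1 ± 61)/2, i.e. n = 31 or n = -30. Taking the positive root, n = 31 (check: 31×30 = 930).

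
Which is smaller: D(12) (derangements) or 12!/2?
D(12)

Reasoning: D(12) = (12-1)·[D(11) + D(10)] = 11·[14,684,570 + 1,334,961] = 176,214,841; 12!/2 = 479,001,600/2 = 239,500,800.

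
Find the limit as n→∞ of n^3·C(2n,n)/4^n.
C(2n,n) ~ 4^n/√(πn), so n^3·C(2n,n)/4^n ~ n^(3 − 1/2)/√π → ∞.

Answer: ∞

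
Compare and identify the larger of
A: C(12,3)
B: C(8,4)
A=C(12,3)=220, B=C(8,4)=70.

Answer: A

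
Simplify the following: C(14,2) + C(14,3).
By Pascal's identity: C(15,3) = 455.

Answer: 455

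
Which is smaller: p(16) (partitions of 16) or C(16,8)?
p(16)

Solution: Pentagonal recurrence p(n) = p(n−1) + p(n−2) − p(n−5) − p(n−7) + …: p(16) = p(15) + p(14) − p(11) − p(9) + p(4) + p(1) = 176 + 135 − 56 − 30 + 5 + 1 = 231; C(16,8) = 12,870.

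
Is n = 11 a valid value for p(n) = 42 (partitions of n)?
No

Pentagonal recurrence p(n) = p(n−1) + p(n−2) − p(n−5) − p(n−7) + …: p(11) = p(10) + p(9) − p(6) − p(4) = 42 + 30 − 11 − 5 = 56, which does not equal 42.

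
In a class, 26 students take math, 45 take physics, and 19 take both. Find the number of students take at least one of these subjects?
|A∪B| = |A|+|B|-|A∩B| = 26+45-19 = 52.
Final answer: 52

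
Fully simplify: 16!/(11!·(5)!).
4,368

Explanation: This is C(16,11) = 4,368.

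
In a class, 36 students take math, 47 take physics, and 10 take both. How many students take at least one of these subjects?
|A∪B| = |A|+|B|-|A∩B| = 36+47-10 = 73.
Final answer: 73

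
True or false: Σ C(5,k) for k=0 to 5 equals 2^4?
False
Binomial theorem: Σ C(5,k) = (1+1)^5 = 2^5 = 32; RHS 2^4 = 16.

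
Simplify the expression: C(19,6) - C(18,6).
8,568
C(19,6) - C(18,6) = C(18,5) = 8,568.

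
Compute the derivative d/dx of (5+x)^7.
7(5+x)^6
Using the power rule: d/dx (5+x)^7 = 7(5+x)^{6}.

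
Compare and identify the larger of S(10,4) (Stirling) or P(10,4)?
S(10,4) = 4·S(9,4) + S(9,3) = 4·7,770 + 3,025 = 34,105; P(10,4) = 5,040.

Answer: S(10,4)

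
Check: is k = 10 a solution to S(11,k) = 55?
Yes

Solution: S(11,10) = 10·S(10,10) + S(10,9) = 10·1 + 45 = 55, which equals 55.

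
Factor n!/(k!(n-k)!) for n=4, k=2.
C(4,2) = 6

Reasoning: This is the binomial coefficient C(4,2) = 6.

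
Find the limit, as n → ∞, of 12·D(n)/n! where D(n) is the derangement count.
D(n)/n! → 1/e, so 12·D(n)/n! → 12/e.
Final answer: 12/e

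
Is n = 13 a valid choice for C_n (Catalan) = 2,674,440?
No

Working:
C_13 = C(26,13)/(13+1) = 10,400,600/14 = 742,900, which does not equal 2,674,440.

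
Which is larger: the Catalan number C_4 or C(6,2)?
C_4 = C(8,4)/(4+1) = 70/5 = 14; C(6,2) = 15.

Answer: C(6,2)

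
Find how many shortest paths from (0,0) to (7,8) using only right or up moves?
6,435

Working:
Choose 7 rights from 15 moves: C(15,7) = 6,435.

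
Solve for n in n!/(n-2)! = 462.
22

Explanation: n!/(n-2)! = n×(n-1), a product of 2 consecutive integers ≈ (n−0.5)^2. 462^(1/2) + 0.5 ≈ 22.0; check n = 22: 22×21 = 462 ✓. So n = 22.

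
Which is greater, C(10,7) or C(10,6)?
C(10,6)

Working:
C(10,7)=120, C(10,6)=210.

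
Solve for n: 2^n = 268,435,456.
28

Working:
268,435,456 = 1,024 × 1,024 × 256 = 2^10 × 2^10 × 2^8 = 2^28, so n = 28.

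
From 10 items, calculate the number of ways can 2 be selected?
45

Explanation: C(10,2) = 10! / (2! × (10-2)!)
         = 10! / (2! × 8!)
         = 45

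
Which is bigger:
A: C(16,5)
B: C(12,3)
A

Explanation: A=C(16,5)=4,368, B=C(12,3)=220.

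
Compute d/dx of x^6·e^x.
(6x^5 + x^6)e^x

Solution: Product rule: d/dx[x^6]·e^x + x^6·d/dx[e^x] = 6x^{5}e^x + x^6e^x.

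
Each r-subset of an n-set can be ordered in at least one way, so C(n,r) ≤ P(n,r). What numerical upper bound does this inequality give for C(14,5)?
240,240

Working:
P(14,5) = 14·13·12·11·10 = 240,240, so C(14,5) ≤ 240,240. (The bound is loose by a factor of 5! = 120: C(14,5) = 240,240/120 = 2,002.)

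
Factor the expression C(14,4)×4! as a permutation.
C(14,4)×4! = [14!/(4!(10)!)]×4! = 14!/(10)! = P(14,4) = 24,024.

Answer: P(14,4)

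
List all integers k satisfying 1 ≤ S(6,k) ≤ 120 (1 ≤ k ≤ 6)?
1, 2, 3, 4, 5, 6

Reasoning: S(6,1)=1; S(6,2)=31; S(6,3)=90; S(6,4)=65; S(6,5)=15; S(6,6)=1. So valid k = 1, 2, 3, 4, 5, 6.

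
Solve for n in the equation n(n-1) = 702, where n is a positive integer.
27
n² − n − 702 = 0, so n = (1 ± √(1 + 4·702))/2 = (1 ± √2,809)/2 = (1 ± 53)/2, i.e. n = 27 or n = -26. Taking the positive root, n = 27 (check: 27×26 = 702).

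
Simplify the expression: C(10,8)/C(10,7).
3/8

Working:
C(n,k+1)/C(n,k) = (n−k)/(k+1). Here (10−7)/(7+1) = 3/8 = 3/8.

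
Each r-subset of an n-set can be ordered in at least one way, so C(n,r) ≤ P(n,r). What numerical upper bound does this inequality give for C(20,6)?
27,907,200

P(20,6) = 20·19·18·17·16·15 = 27,907,200, so C(20,6) ≤ 27,907,200. (The bound is loose by a factor of 6! = 720: C(20,6) = 27,907,200/720 = 38,760.)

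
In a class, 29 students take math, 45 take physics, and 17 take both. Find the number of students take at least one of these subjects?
|A∪B| = |A|+|B|-|A∩B| = 29+45-17 = 57.
Final answer: 57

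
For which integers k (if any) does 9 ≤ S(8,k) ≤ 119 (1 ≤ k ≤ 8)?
7

Explanation: S(8,1)=1; S(8,2)=127; S(8,3)=966; S(8,4)=1,701; S(8,5)=1,050; S(8,6)=266; S(8,7)=28; S(8,8)=1. So valid k = 7.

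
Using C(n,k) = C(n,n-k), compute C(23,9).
817,190

Working:
C(23,9) = C(23,14) = 817,190.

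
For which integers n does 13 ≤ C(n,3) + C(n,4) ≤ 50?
5, 6

C(4,3)+C(4,4)=5; C(5,3)+C(5,4)=15; C(6,3)+C(6,4)=35; C(7,3)+C(7,4)=70. So valid n = 5, 6.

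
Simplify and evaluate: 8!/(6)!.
56

Reasoning: This equals 8×7 = 56.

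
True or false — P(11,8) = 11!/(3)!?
True

Explanation: Permutation formula P(n,k) = n!/(n-k)!: 11!/3! = 39,916,800/6 = 6,652,800 = P(11,8). The statement holds.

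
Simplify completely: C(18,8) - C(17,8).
19,448

C(18,8) - C(17,8) = C(17,7) = 19,448.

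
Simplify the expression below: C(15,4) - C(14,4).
364
C(15,4) - C(14,4) = C(14,3) = 364.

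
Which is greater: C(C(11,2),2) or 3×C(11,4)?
C(C(11,2),2)=1,485, 3×C(11,4)=990.

Answer: C(C(11,2),2)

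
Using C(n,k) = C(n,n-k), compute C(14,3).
364

C(14,3) = C(14,11) = 364.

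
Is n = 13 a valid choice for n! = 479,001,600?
No

13! = 13·12! = 13·479,001,600 = 6,227,020,800, which does not equal 479,001,600.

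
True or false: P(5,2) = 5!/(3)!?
True

Working:
Permutation formula P(n,k) = n!/(n-k)!: 5!/3! = 120/6 = 20 = P(5,2). The statement holds.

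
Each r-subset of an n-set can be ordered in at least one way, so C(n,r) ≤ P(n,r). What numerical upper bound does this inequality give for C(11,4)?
7,920

Working:
P(11,4) = 11·10·9·8 = 7,920, so C(11,4) ≤ 7,920. (The bound is loose by a factor of 4! = 24: C(11,4) = 7,920/24 = 330.)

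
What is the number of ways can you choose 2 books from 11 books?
C(11,2) = 11! / (2! × (11-2)!)
         = 11! / (2! × 9!)
         = 55
Final answer: 55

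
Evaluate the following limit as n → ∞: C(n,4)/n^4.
1/24

Solution: C(n,4) ≈ n^4/4! for large n. Limit = 1/4! = 1/24.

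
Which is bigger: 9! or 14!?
14!

Solution: 9!=362,880, 14!=87,178,291,200. 14! > 9!.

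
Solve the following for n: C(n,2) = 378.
C(n,2) = n(n−1)/2! is increasing in n, and n(n−1) = 2!·378 = 756 ≈ (n−0.5)^2 gives n ≈ 28.0. Check: C(26,2) = 325, C(27,2) = 351, C(28,2) = 378 ✓. So n = 28.
Final answer: 28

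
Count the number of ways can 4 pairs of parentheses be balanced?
14

Explanation: Using the Catalan number formula: C_n = C(2n, n) / (n+1)
C_4 = C(8, 4) / (4+1)
     = 70 / 5
     = 14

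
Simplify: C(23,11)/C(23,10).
C(n,k+1)/C(n,k) = (n−k)/(k+1). Here (23−10)/(10+1) = 13/11 = 13/11.

Answer: 13/11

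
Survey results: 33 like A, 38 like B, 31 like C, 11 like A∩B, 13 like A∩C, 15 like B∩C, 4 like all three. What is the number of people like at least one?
|A∪B∪C| = 33+38+31-11-13-15+4 = 67.
Final answer: 67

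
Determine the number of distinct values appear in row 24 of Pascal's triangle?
13
Row 24 has entries C(24,0)..C(24,24); by symmetry C(24,k)=C(24,24-k), giving 13 distinct values.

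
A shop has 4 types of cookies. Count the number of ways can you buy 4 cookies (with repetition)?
Stars and bars: C(4+4-1, 4) = C(7, 4) = 35.
Final answer: 35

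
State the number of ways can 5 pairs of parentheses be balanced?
Using the Catalan number formula: C_n = C(2n, n) / (n+1)
C_5 = C(10, 5) / (5+1)
     = 252 / 6
     = 42
Final answer: 42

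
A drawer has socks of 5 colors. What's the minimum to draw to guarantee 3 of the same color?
11

Solution: Worst case: 2 of each = 10. One more: 11.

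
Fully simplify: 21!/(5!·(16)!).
20,349

Solution: This is C(21,5) = 20,349.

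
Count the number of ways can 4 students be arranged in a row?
24

Explanation: Arrangements of 4 distinct objects: 4! = 24.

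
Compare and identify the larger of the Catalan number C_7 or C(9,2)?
C_7

Reasoning: C_7 = C(14,7)/(7+1) = 3,432/8 = 429; C(9,2) = 36.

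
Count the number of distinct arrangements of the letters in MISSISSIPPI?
34,650

Solution: Word has 11 letters (M=1, I=4, S=4, P=2). Arrangements: 11!/Π(k!) = 34,650.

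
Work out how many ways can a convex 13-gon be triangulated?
58,786

Working:
Using the Catalan number formula: C_n = C(2n, n) / (n+1)
C_11 = C(22, 11) / (11+1)
     = 705432 / 12
     = 58,786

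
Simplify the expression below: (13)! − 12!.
5,748,019,200

(13)! − 12! = (13)·12! − 12! = (13−1)·12! = 12·12! = 5,748,019,200.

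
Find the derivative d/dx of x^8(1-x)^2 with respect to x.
8x^7(1-x)^2 - 2x^8(1-x)^1

Product rule: 8x^{7}(1-x)^{2} + x^8·(-2)(1-x)^{1}.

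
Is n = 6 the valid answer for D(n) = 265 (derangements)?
Yes

Reasoning: D(6) = (6-1)·[D(5) + D(4)] = 5·[44 + 9] = 265, which equals 265.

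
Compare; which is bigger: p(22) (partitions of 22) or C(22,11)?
C(22,11)

Working:
Pentagonal recurrence p(n) = p(n−1) + p(n−2) − p(n−5) − p(n−7) + …: p(22) = p(21) + p(20) − p(17) − p(15) + p(10) + p(7) − p(0) = 792 + 627 − 297 − 176 + 42 + 15 − 1 = 1,002; C(22,11) = 705,432.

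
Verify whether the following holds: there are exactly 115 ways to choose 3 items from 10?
C(10,3) = 120 ≠ 115.
Final answer: False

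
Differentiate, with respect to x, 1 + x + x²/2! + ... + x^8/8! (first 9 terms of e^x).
1 + x + x²/2! + ... + x^7/7!

Differentiating term by term gives the first 8 terms of e^x.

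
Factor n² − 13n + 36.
(n − 4)(n − 9)

Seek roots whose sum is 13 and product is 36: (4, 9). So n² − 13n + 36 = (n − 4)(n − 9).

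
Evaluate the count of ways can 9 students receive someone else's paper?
133,496

Using D(n) = (n-1)[D(n-1) + D(n-2)]:
D(9) = (9-1) × [D(8) + D(7)]
      = 8 × [14833 + 1854]
      = 8 × 16687
      = 133,496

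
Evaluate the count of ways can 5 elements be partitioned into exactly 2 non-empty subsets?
This equals S(5,2), the Stirling number of the 2nd kind.
Using the Stirling recurrence: S(n,k) = k·S(n-1,k) + S(n-1,k-1)
S(5,2) = 2·S(4,2) + S(4,1)
         = 2·7 + 1
         = 14 + 1
         = 15
Final answer: 15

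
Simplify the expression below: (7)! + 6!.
5,760

Reasoning: (7)! + 6! = (7)·6! + 6! = (7+1)·6! = 8·6! = 5,760.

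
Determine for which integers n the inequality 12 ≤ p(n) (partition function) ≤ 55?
7, 8, 9, 10

Tabulating p(n) via p(n) = p(n−1) + p(n−2) − p(n−5) − p(n−7) + …: p(6)=11; p(7)=15; p(8)=22; p(9)=30; p(10)=42; p(11)=56. So valid n = 7, 8, 9, 10.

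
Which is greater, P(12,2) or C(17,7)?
C(17,7)
P(12,2)=132, C(17,7)=19,448.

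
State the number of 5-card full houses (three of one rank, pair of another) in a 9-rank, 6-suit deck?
21,600

Reasoning: Triple rank: 9. Triple suits: C(6,3)=20. Pair rank: 8. Pair suits: C(6,2)=15. Total: 21,600.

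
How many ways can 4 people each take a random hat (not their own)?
9

Explanation: Using D(n) = (n-1)[D(n-1) + D(n-2)]:
D(4) = (4-1) × [D(3) + D(2)]
      = 3 × [2 + 1]
      = 3 × 3
      = 9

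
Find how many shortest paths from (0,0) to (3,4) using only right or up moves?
35

Choose 3 rights from 7 moves: C(7,3) = 35.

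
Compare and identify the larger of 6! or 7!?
7!

Working:
6!=720, 7!=5,040. 7! > 6!.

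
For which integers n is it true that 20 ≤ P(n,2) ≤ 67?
5, 6, 7, 8

Solution: P(4,2)=12; P(5,2)=20; P(6,2)=30; P(7,2)=42; P(8,2)=56; P(9,2)=72. So valid n = 5, 6, 7, 8.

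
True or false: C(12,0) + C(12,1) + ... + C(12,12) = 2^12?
Binomial theorem with x = y = 1: Σ C(12,i) = (1+1)^12 = 2^12 = 4,096. The statement holds.
Final answer: True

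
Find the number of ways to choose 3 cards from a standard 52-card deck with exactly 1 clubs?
9,633
13 clubs and 39 non-clubs: C(13,1) × C(39,2) = 13 × 741 = 9,633.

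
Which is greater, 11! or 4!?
11!

Explanation: 11!=39,916,800, 4!=24. 11! > 4!.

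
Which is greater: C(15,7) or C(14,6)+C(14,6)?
C(15,7)

Working:
C(15,7)=6,435; C(14,6)+C(14,6)=3,003+3,003=6,006.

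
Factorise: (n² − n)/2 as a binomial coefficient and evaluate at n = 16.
(n² − n)/2 = n(n−1)/2 = C(n,2). At n = 16: C(16,2) = 120.

Answer: C(n,2); C(16,2) = 120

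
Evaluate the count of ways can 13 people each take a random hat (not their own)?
2,290,792,932

Reasoning: Using D(n) = (n-1)[D(n-1) + D(n-2)]:
D(13) = (13-1) × [D(12) + D(11)]
      = 12 × [176214841 + 14684570]
      = 12 × 190899411
      = 2,290,792,932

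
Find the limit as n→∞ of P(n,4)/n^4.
P(n,4) = n(n-1)(n-2)(n-3) ≈ n^4 for large n. Limit = 1.

Answer: 1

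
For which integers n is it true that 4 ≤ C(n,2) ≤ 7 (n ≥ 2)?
C(3,2)=3; C(4,2)=6; C(5,2)=10. So valid n = 4.
Final answer: 4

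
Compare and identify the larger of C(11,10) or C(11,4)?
C(11,4)
C(11,10)=11, C(11,4)=330.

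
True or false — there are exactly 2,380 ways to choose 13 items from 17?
True
C(17,13) = 2,380.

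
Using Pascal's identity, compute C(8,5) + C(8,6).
84

C(8,5) + C(8,6) = C(9,6) = 84.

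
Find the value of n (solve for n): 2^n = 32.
5

Reasoning: 2^5 = 32, so n = 5.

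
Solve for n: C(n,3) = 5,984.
34

Explanation: C(n,3) = n(n−1)(n−2)/3! is increasing in n, and n(n−1)(n−2) = 3!·5,984 = 35,904 ≈ (n−1)^3 gives n ≈ 34.0. Check: C(32,3) = 4,960, C(33,3) = 5,456, C(34,3) = 5,984 ✓. So n = 34.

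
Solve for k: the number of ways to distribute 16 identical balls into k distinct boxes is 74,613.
7

Explanation: Stars and bars: the count is C(16+k−1, k−1), increasing in k. k=5: C(20,4) = 4,845, k=6: C(21,5) = 20,349, k=7: C(22,6) = 74,613 ✓. So k = 7.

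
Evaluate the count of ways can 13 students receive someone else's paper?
Using D(n) = (n-1)[D(n-1) + D(n-2)]:
D(13) = (13-1) × [D(12) + D(11)]
      = 12 × [176214841 + 14684570]
      = 12 × 190899411
      = 2,290,792,932
Final answer: 2,290,792,932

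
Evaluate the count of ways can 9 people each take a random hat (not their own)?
Using D(n) = (n-1)[D(n-1) + D(n-2)]:
D(9) = (9-1) × [D(8) + D(7)]
      = 8 × [14833 + 1854]
      = 8 × 16687
      = 133,496

Answer: 133,496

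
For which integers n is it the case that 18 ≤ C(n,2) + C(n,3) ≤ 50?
5, 6

Solution: C(4,2)+C(4,3)=10; C(5,2)+C(5,3)=20; C(6,2)+C(6,3)=35; C(7,2)+C(7,3)=56. So valid n = 5, 6.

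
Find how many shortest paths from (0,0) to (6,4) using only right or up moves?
210

Solution: Choose 6 rights from 10 moves: C(10,6) = 210.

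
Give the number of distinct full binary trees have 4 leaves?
5
Using the Catalan number formula: C_n = C(2n, n) / (n+1)
C_3 = C(6, 3) / (3+1)
     = 20 / 4
     = 5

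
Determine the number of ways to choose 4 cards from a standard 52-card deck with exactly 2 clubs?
57,798

13 clubs and 39 non-clubs: C(13,2) × C(39,2) = 78 × 741 = 57,798.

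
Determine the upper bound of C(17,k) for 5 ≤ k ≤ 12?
24,310
C(17,k) is maximised at the centre of the row: C(17,8) = 24,310.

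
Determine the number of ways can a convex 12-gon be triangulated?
16,796
Using the Catalan number formula: C_n = C(2n, n) / (n+1)
C_10 = C(20, 10) / (10+1)
     = 184756 / 11
     = 16,796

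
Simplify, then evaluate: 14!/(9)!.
240,240

This equals 14×13×...×10 = 240,240.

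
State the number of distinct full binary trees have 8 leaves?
429

Working:
Using the Catalan number formula: C_n = C(2n, n) / (n+1)
C_7 = C(14, 7) / (7+1)
     = 3432 / 8
     = 429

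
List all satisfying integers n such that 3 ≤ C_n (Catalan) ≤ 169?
C_2=2; C_3=5; C_4=14; C_5=42; C_6=132; C_7=429. So valid n = 3, 4, 5, 6.
Final answer: 3, 4, 5, 6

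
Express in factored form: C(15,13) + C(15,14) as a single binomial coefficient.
C(16,14)
By Pascal's identity: C(15,13) + C(15,14) = C(16,14) = 120.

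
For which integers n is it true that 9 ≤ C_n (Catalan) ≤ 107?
C_3=5; C_4=14; C_5=42; C_6=132. So valid n = 4, 5.
Final answer: 4, 5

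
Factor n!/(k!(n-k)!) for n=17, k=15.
This is the binomial coefficient C(17,15) = 136.
Final answer: C(17,15) = 136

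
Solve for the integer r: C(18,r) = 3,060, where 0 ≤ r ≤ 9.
4
C(18,r) is increasing for 0 ≤ r ≤ 9. Stepping up (C(18,r+1) = C(18,r)·(18−r)/(r+1)): C(18,1) = 18, C(18,2) = 153, C(18,3) = 816, C(18,4) = 3,060 ✓. So r = 4.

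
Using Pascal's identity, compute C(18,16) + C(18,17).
171

Working:
C(18,16) + C(18,17) = C(19,17) = 171.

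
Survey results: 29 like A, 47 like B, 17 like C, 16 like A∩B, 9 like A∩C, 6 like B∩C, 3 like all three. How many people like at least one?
|A∪B∪C| = 29+47+17-16-9-6+3 = 65.

Answer: 65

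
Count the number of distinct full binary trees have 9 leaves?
1,430
Using the Catalan number formula: C_n = C(2n, n) / (n+1)
C_8 = C(16, 8) / (8+1)
     = 12870 / 9
     = 1,430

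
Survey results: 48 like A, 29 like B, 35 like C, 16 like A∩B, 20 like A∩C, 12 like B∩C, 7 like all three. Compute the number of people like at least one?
|A∪B∪C| = 48+29+35-16-20-12+7 = 71.

Answer: 71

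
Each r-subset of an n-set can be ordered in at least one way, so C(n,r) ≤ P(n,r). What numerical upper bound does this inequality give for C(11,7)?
1,663,200
P(11,7) = 11·10·9·8·7·6·5 = 1,663,200, so C(11,7) ≤ 1,663,200. (The bound is loose by a factor of 7! = 5,040: C(11,7) = 1,663,200/5,040 = 330.)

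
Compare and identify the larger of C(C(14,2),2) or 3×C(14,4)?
C(C(14,2),2)

Solution: C(C(14,2),2)=4,095, 3×C(14,4)=3,003.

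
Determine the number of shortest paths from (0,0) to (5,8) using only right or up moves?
1,287

Choose 5 rights from 13 moves: C(13,5) = 1,287.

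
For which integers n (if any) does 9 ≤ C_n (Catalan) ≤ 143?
4, 5, 6
C_3=5; C_4=14; C_5=42; C_6=132; C_7=429. So valid n = 4, 5, 6.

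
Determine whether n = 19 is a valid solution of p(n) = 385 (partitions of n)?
Pentagonal recurrence p(n) = p(n−1) + p(n−2) − p(n−5) − p(n−7) + …: p(19) = p(18) + p(17) − p(14) − p(12) + p(7) + p(4) = 385 + 297 − 135 − 77 + 15 + 5 = 490, which does not equal 385.

Answer: No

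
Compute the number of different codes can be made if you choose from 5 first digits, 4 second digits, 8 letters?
160

Explanation: By the multiplication principle: 5 × 4 × 8 = 160.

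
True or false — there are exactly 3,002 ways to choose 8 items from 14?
False

C(14,8) = 3,003 ≠ 3002.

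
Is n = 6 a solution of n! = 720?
Yes

Working:
6! = 6·5! = 6·120 = 720, which equals 720.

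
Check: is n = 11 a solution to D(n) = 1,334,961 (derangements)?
D(11) = (11-1)·[D(10) + D(9)] = 10·[1,334,961 + 133,496] = 14,684,570, which does not equal 1,334,961.

Answer: No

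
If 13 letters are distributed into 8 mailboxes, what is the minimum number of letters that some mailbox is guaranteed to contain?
2

Solution: Pigeonhole: ⌈13/8⌉ = 2.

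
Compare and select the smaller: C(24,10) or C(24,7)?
C(24,7)

Solution: C(24,10)=1,961,256, C(24,7)=346,104.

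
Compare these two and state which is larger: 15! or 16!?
16!

Reasoning: 15!=1,307,674,368,000, 16!=20,922,789,888,000. 16! > 15!.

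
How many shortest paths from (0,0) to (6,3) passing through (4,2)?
45

Working:
To (4,2): C(6,4)=15. From there: C(3,2)=3. Total: 45.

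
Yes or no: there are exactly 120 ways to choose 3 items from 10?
Yes

Reasoning: C(10,3) = 120.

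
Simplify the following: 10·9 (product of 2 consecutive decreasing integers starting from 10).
This is P(10,2) = 10!/(8)! = 90.
Final answer: 90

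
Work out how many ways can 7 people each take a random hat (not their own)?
1,854

Solution: Using D(n) = (n-1)[D(n-1) + D(n-2)]:
D(7) = (7-1) × [D(6) + D(5)]
      = 6 × [265 + 44]
      = 6 × 309
      = 1,854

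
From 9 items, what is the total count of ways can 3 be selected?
84
C(9,3) = 9! / (3! × (9-3)!)
         = 9! / (3! × 6!)
         = 84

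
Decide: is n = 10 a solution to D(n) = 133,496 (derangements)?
D(10) = (10-1)·[D(9) + D(8)] = 9·[133,496 + 14,833] = 1,334,961, which does not equal 133,496.

Answer: No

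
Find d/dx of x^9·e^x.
(9x^8 + x^9)e^x
Product rule: d/dx[x^9]·e^x + x^9·d/dx[e^x] = 9x^{8}e^x + x^9e^x.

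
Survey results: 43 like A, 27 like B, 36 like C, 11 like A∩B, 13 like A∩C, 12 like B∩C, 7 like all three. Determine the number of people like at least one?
77
|A∪B∪C| = 43+27+36-11-13-12+7 = 77.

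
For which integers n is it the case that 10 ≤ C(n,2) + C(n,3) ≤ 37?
4, 5, 6

Solution: C(3,2)+C(3,3)=4; C(4,2)+C(4,3)=10; C(5,2)+C(5,3)=20; C(6,2)+C(6,3)=35; C(7,2)+C(7,3)=56. So valid n = 4, 5, 6.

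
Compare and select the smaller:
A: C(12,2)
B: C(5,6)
B

Working:
A=C(12,2)=66, B=C(5,6)=0.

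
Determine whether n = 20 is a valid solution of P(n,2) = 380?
P(20,2) = 20·19 = 380, which equals 380.

Answer: Yes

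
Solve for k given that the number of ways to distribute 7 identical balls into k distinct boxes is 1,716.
7

Solution: Stars and bars: the count is C(7+k−1, k−1), increasing in k. k=5: C(11,4) = 330, k=6: C(12,5) = 792, k=7: C(13,6) = 1,716 ✓. So k = 7.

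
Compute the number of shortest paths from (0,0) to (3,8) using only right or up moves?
165

Working:
Choose 3 rights from 11 moves: C(11,3) = 165.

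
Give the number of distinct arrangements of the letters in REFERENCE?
7,560

Word has 9 letters (R=2, E=4, F=1, N=1, C=1). Arrangements: 9!/Π(k!) = 7,560.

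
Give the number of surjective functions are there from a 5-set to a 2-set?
Onto functions = 2! × S(5,2)
First compute S(5,2) via recurrence:
Using the Stirling recurrence: S(n,k) = k·S(n-1,k) + S(n-1,k-1)
S(5,2) = 2·S(4,2) + S(4,1)
         = 2·7 + 1
         = 14 + 1
         = 15
Then: 2 × 15 = 30

Answer: 30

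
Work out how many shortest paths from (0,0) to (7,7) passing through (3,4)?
1,225

Explanation: To (3,4): C(7,3)=35. From there: C(7,4)=35. Total: 1,225.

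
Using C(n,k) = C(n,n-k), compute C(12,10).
C(12,10) = C(12,2) = 66.
Final answer: 66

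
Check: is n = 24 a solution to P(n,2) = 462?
No

P(24,2) = 24·23 = 552, which does not equal 462.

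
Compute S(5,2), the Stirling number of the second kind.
15
Using the Stirling recurrence: S(n,k) = k·S(n-1,k) + S(n-1,k-1)
S(5,2) = 2·S(4,2) + S(4,1)
         = 2·7 + 1
         = 14 + 1
         = 15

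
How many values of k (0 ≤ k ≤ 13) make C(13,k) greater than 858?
4

Working:
Row 13 is unimodal and symmetric about k=13/2. C(13,4)=715 ≤ 858; C(13,5)=1,287 > 858; by symmetry C(13,k) > 858 for k = 5..8. That's 8 - 5 + 1 = 4 values.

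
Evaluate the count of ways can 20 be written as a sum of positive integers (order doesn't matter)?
Pentagonal recurrence p(n) = p(n−1) + p(n−2) − p(n−5) − p(n−7) + …: p(20) = p(19) + p(18) − p(15) − p(13) + p(8) + p(5) = 490 + 385 − 176 − 101 + 22 + 7 = 627.
Final answer: 627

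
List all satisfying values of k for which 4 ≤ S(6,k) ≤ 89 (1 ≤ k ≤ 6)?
2, 4, 5
S(6,1)=1; S(6,2)=31; S(6,3)=90; S(6,4)=65; S(6,5)=15; S(6,6)=1. So valid k = 2, 4, 5.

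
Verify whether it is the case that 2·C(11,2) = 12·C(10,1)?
False
Absorption identity k·C(n,k) = n·C(n-1,k-1). LHS = 2·55 = 110; RHS = 12·10 = 120.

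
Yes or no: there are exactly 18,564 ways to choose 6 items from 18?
Yes

Solution: C(18,6) = 18,564.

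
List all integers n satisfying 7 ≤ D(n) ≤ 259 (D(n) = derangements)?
Using D(n) = (n−1)[D(n−1) + D(n−2)] with D(1)=0, D(2)=1: D(3)=2; D(4)=9; D(5)=44; D(6)=265. So valid n = 4, 5.

Answer: 4, 5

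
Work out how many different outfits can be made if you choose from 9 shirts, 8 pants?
72

Solution: By the multiplication principle: 9 × 8 = 72.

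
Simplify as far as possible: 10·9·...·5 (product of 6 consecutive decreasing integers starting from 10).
This is P(10,6) = 10!/(4)! = 151,200.

Answer: 151,200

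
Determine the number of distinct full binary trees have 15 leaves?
2,674,440

Working:
Using the Catalan number formula: C_n = C(2n, n) / (n+1)
C_14 = C(28, 14) / (14+1)
     = 40116600 / 15
     = 2,674,440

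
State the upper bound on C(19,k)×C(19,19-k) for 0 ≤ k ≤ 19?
8,533,694,884

Reasoning: C(19,k)·C(19,19-k) = C(19,k)², maximised at the centre k = 9: C(19,9)² = 8,533,694,884.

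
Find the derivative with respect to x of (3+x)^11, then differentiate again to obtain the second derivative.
110(3+x)^9

Solution: First derivative: 11(3+x)^{10}. Second derivative: 11·10·(3+x)^{9} = 110(3+x)^{9}.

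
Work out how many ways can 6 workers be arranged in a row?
720

Arrangements of 6 distinct objects: 6! = 720.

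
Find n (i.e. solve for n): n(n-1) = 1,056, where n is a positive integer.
n² − n − 1,056 = 0, so n = (1 ± √(1 + 4·1,056))/2 = (1 ± √4,225)/2 = (1 ± 65)/2, i.e. n = 33 or n = -32. Taking the positive root, n = 33 (check: 33×32 = 1,056).

Answer: 33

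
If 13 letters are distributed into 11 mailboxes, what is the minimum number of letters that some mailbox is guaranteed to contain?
2

Pigeonhole: ⌈13/11⌉ = 2.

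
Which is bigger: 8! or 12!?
12!

Solution: 8!=40,320, 12!=479,001,600. 12! > 8!.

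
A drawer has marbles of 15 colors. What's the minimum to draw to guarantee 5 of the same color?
Worst case: 4 of each = 60. One more: 61.

Answer: 61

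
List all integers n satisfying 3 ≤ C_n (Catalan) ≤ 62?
C_2=2; C_3=5; C_4=14; C_5=42; C_6=132. So valid n = 3, 4, 5.
Final answer: 3, 4, 5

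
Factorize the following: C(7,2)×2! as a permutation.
P(7,2)

Explanation: C(7,2)×2! = [7!/(2!(5)!)]×2! = 7!/(5)! = P(7,2) = 42.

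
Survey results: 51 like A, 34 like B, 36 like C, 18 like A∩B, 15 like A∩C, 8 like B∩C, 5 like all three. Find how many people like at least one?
85

Working:
|A∪B∪C| = 51+34+36-18-15-8+5 = 85.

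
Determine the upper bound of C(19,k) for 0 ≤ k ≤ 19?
92,378

Maximum at k = 9 or k = 10: C(19,9) = 92,378.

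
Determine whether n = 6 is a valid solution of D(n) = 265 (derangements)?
Yes

Reasoning: D(6) = (6-1)·[D(5) + D(4)] = 5·[44 + 9] = 265, which equals 265.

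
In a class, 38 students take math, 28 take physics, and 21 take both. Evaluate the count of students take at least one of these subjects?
45
|A∪B| = |A|+|B|-|A∩B| = 38+28-21 = 45.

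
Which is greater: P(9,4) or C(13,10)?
P(9,4)=3,024, C(13,10)=286.

Answer: P(9,4)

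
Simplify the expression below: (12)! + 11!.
518,918,400

Working:
(12)! + 11! = (12)·11! + 11! = (12+1)·11! = 13·11! = 518,918,400.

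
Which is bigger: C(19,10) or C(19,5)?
C(19,10)

Reasoning: C(19,10)=92,378, C(19,5)=11,628.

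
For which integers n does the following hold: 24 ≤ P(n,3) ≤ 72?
4, 5

Reasoning: P(3,3)=6; P(4,3)=24; P(5,3)=60; P(6,3)=120. So valid n = 4, 5.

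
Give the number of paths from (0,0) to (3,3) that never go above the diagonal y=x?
5
Counted by the Catalan number C_3: C_3 = C(6,3)/(3+1) = 20/4 = 5.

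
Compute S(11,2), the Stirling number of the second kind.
1,023

Reasoning: Using the Stirling recurrence: S(n,k) = k·S(n-1,k) + S(n-1,k-1)
S(11,2) = 2·S(10,2) + S(10,1)
         = 2·511 + 1
         = 1022 + 1
         = 1,023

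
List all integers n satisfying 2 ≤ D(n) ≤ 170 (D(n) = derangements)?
3, 4, 5

Solution: Using D(n) = (n−1)[D(n−1) + D(n−2)] with D(1)=0, D(2)=1: D(2)=1; D(3)=2; D(4)=9; D(5)=44; D(6)=265. So valid n = 3, 4, 5.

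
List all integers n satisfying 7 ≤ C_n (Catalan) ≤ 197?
C_3=5; C_4=14; C_5=42; C_6=132; C_7=429. So valid n = 4, 5, 6.
Final answer: 4, 5, 6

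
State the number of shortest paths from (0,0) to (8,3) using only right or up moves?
165

Explanation: Choose 8 rights from 11 moves: C(11,8) = 165.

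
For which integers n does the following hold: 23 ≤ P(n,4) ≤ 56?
4

Reasoning: P(3,4)=0; P(4,4)=24; P(5,4)=120. So valid n = 4.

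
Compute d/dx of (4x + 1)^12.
48(4x + 1)^11
Chain rule: 12(4x+1)^{11} × 4 = 48(4x+1)^{11}.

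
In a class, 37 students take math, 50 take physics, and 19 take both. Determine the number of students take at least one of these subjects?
68

Working:
|A∪B| = |A|+|B|-|A∩B| = 37+50-19 = 68.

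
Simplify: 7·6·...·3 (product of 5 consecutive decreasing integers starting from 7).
This is P(7,5) = 7!/(2)! = 2,520.
Final answer: 2,520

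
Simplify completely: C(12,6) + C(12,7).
1,716
By Pascal's identity: C(13,7) = 1,716.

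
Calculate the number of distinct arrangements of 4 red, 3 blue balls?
35
Multinomial: 7!/(4! × 3!) = 35.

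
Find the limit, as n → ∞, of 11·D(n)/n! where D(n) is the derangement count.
11/e

Working:
D(n)/n! → 1/e, so 11·D(n)/n! → 11/e.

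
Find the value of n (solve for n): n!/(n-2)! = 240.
n!/(n-2)! = n×(n-1), a product of 2 consecutive integers ≈ (n−0.5)^2. 240^(1/2) + 0.5 ≈ 16.0; check n = 16: 16×15 = 240 ✓. So n = 16.
Final answer: 16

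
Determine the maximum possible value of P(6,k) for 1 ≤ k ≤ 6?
720

P(6,k) increases in k, so maximum at k = 6: 6! = 720.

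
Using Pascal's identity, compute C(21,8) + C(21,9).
497,420
C(21,8) + C(21,9) = C(22,9) = 497,420.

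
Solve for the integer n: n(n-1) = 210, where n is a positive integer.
15

Solution: n² − n − 210 = 0, so n = (1 ± √(1 + 4·210))/2 = (1 ± √841)/2 = (1 ± 29)/2, i.e. n = 15 or n = -14. Taking the positive root, n = 15 (check: 15×14 = 210).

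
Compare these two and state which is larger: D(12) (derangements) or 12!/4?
D(12)

Solution: D(12) = (12-1)·[D(11) + D(10)] = 11·[14,684,570 + 1,334,961] = 176,214,841; 12!/4 = 479,001,600/4 = 119,750,400.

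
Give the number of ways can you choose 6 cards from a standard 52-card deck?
20,358,520

C(52,6) = 20,358,520.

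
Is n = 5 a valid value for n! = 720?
No

Working:
5! = 5·4! = 5·24 = 120, which does not equal 720.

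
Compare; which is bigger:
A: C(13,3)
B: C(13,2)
A

Reasoning: A=C(13,3)=286, B=C(13,2)=78.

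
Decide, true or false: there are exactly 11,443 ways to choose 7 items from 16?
False

Solution: C(16,7) = 11,440 ≠ 11443.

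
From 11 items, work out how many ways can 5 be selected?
462

Reasoning: C(11,5) = 11! / (5! × (11-5)!)
         = 11! / (5! × 6!)
         = 462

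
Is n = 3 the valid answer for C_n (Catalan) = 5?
C_3 = C(6,3)/(3+1) = 20/4 = 5, which equals 5.
Final answer: Yes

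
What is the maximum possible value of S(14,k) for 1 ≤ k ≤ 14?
63,436,373
Row S(14,k) for k = 1..14 (via S(n,k) = k·S(n−1,k) + S(n−1,k−1)): 1, 8,191, 788,970, 10,391,745, 40,075,035, 63,436,373, 49,329,280, 20,912,320, 5,135,130, 752,752, 66,066, 3,367, 91, 1. The row is unimodal; maximum at k = 6: 63,436,373.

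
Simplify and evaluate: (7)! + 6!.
5,760
(7)! + 6! = (7)·6! + 6! = (7+1)·6! = 8·6! = 5,760.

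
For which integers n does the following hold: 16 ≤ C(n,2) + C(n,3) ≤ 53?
5, 6
C(4,2)+C(4,3)=10; C(5,2)+C(5,3)=20; C(6,2)+C(6,3)=35; C(7,2)+C(7,3)=56. So valid n = 5, 6.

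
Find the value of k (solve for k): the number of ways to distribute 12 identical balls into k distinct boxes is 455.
Stars and bars: the count is C(12+k−1, k−1), increasing in k. k=2: C(13,1) = 13, k=3: C(14,2) = 91, k=4: C(15,3) = 455 ✓. So k = 4.

Answer: 4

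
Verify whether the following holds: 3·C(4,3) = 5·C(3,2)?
False

Explanation: Absorption identity k·C(n,k) = n·C(n-1,k-1). LHS = 3·4 = 12; RHS = 5·3 = 15.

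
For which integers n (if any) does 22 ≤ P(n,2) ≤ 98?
6, 7, 8, 9, 10

Explanation: P(5,2)=20; P(6,2)=30; P(7,2)=42; P(8,2)=56; P(9,2)=72; P(10,2)=90; P(11,2)=110. So valid n = 6, 7, 8, 9, 10.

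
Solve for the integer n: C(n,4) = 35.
7

Working:
C(n,4) = n(n−1)(n−2)(n−3)/4! is increasing in n, and n(n−1)(n−2)(n−3) = 4!·35 = 840 ≈ (n−1.5)^4 gives n ≈ 6.9. Check: C(5,4) = 5, C(6,4) = 15, C(7,4) = 35 ✓. So n = 7.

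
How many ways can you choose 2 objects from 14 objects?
91

Explanation: C(14,2) = 14! / (2! × (14-2)!)
         = 14! / (2! × 12!)
         = 91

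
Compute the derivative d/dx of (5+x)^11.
11(5+x)^10
Using the power rule: d/dx (5+x)^11 = 11(5+x)^{10}.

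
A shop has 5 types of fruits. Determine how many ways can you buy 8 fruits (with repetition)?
495
Stars and bars: C(8+5-1, 8) = C(12, 8) = 495.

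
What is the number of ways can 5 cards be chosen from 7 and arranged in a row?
2,520

Working:
P(7,5) = 7!/(7-5)! = 2,520.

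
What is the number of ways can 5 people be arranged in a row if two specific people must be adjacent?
Treat pair as unit: (5-1)! arrangements × 2 internal orders = 48.

Answer: 48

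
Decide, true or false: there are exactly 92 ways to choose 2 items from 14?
False

Solution: C(14,2) = 91 ≠ 92.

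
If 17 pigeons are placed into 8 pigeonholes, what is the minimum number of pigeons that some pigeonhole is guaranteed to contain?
3

Pigeonhole: ⌈17/8⌉ = 3.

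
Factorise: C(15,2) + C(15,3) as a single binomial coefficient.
C(16,3)
By Pascal's identity: C(15,2) + C(15,3) = C(16,3) = 560.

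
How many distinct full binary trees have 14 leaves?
742,900

Solution: Using the Catalan number formula: C_n = C(2n, n) / (n+1)
C_13 = C(26, 13) / (13+1)
     = 10400600 / 14
     = 742,900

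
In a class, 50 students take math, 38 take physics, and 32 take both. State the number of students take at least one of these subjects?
56

Explanation: |A∪B| = |A|+|B|-|A∩B| = 50+38-32 = 56.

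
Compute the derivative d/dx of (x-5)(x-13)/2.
(2x - 18)/2

Solution: d/dx[(x-5)(x-13)] = (x-13) + (x-5) = 2x - 18. Dividing by 2 gives (2x - 18)/2.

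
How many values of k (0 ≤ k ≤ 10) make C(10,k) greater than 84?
Row 10 is unimodal and symmetric about k=10/2. C(10,2)=45 ≤ 84; C(10,3)=120 > 84; by symmetry C(10,k) > 84 for k = 3..7. That's 7 - 3 + 1 = 5 values.
Final answer: 5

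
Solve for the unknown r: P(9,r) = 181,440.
7

Solution: P(9,r) = 9·8·…·(9−r+1), a product of r factors. Multiplying down from 9: 9 = 9; 9·8 = 72; 9·8·7 = 504; 9·8·7·6 = 3,024; 9·8·7·6·5 = 15,120; 9·8·7·6·5·4 = 60,480; 9·8·7·6·5·4·3 = 181,440 ✓ (7 factors). So r = 7.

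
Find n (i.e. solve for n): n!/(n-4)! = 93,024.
n!/(n-4)! = n×(n-1)×(n-2)×(n-3), a product of 4 consecutive integers ≈ (n−1.5)^4. 93,024^(1/4) + 1.5 ≈ 19.0; check n = 19: 19×18×17×16 = 93,024 ✓. So n = 19.
Final answer: 19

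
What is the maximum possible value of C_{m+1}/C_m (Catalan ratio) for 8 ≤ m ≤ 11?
46/13

Reasoning: C_{m+1}/C_m = 2(2m+1)/(m+2), which increases with m. Maximum at m = 11: 2·23/13 = 46/13.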